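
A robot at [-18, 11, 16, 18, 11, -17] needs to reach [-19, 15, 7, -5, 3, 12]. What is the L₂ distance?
39.1408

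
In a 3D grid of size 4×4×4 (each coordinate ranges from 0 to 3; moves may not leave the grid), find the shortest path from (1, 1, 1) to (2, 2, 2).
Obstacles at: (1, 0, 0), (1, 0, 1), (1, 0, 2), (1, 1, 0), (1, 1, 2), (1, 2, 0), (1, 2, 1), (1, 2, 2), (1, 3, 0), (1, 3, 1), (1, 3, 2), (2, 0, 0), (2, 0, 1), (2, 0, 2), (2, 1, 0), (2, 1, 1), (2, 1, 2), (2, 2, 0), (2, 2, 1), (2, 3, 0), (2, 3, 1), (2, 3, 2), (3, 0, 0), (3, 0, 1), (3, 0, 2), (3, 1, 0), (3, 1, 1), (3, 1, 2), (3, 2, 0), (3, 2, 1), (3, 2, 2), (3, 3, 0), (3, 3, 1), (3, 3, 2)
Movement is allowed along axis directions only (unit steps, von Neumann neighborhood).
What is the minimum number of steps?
7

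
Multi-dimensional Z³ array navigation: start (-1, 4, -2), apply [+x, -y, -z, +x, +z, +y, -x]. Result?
(0, 4, -2)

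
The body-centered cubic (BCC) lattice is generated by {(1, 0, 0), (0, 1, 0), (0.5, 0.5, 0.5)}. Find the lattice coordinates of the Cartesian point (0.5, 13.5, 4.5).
-4b₁ + 9b₂ + 9b₃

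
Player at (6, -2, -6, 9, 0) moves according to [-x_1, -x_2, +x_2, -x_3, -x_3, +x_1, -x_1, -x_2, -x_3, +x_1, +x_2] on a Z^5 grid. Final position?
(6, -2, -9, 9, 0)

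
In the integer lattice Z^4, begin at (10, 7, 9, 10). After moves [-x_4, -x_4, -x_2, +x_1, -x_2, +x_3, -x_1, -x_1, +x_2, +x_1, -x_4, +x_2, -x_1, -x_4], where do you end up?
(9, 7, 10, 6)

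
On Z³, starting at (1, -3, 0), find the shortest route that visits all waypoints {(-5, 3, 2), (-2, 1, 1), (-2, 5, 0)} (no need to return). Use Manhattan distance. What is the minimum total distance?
20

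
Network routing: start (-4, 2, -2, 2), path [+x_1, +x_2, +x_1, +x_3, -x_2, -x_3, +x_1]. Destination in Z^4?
(-1, 2, -2, 2)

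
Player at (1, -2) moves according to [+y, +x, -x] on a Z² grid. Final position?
(1, -1)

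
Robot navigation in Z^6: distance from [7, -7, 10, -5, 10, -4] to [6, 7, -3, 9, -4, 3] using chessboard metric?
14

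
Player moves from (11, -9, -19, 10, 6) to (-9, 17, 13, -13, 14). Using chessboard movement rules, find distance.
32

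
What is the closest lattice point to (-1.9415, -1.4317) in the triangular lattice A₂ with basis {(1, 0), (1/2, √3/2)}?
(-2, -1.732)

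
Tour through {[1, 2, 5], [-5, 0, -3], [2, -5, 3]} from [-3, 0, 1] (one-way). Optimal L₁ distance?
32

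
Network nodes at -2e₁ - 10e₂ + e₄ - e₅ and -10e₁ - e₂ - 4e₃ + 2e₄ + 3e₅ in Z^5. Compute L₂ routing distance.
13.3417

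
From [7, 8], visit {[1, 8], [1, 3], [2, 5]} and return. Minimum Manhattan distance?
22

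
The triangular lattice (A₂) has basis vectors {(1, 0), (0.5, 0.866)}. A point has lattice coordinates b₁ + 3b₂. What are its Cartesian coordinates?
(2.5, 2.598)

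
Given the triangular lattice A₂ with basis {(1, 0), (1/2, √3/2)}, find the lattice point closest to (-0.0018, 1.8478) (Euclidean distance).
(0, 1.732)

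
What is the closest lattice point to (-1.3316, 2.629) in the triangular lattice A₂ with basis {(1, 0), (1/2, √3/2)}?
(-1.5, 2.598)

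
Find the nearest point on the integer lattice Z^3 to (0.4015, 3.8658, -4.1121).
(0, 4, -4)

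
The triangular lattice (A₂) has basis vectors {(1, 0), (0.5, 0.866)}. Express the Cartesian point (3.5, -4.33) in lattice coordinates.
6b₁ - 5b₂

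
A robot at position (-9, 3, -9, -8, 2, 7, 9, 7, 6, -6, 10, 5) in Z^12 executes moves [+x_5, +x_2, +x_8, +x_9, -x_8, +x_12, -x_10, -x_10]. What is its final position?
(-9, 4, -9, -8, 3, 7, 9, 7, 7, -8, 10, 6)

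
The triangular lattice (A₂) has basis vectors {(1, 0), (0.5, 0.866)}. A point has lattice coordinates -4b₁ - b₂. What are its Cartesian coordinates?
(-4.5, -0.866)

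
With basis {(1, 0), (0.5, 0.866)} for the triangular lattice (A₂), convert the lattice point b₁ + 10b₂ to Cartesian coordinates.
(6, 8.66)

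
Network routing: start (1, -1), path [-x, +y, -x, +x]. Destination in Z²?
(0, 0)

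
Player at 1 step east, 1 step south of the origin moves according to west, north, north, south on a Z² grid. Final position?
(0, 0)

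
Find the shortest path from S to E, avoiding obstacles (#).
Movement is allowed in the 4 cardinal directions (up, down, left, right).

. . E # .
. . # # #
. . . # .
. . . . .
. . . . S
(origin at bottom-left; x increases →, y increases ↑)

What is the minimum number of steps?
8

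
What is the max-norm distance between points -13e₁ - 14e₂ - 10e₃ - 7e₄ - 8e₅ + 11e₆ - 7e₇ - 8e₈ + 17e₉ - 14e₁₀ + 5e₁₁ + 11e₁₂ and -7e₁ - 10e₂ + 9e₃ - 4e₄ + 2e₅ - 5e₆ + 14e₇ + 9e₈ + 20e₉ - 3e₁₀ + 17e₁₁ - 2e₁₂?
21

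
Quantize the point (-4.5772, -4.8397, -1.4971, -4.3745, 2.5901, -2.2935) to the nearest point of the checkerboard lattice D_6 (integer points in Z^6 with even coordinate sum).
(-5, -5, -1, -4, 3, -2)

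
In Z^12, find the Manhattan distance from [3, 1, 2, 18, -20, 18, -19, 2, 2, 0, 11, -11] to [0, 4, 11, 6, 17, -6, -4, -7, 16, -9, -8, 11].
176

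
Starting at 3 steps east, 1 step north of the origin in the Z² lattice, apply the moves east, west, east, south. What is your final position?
(4, 0)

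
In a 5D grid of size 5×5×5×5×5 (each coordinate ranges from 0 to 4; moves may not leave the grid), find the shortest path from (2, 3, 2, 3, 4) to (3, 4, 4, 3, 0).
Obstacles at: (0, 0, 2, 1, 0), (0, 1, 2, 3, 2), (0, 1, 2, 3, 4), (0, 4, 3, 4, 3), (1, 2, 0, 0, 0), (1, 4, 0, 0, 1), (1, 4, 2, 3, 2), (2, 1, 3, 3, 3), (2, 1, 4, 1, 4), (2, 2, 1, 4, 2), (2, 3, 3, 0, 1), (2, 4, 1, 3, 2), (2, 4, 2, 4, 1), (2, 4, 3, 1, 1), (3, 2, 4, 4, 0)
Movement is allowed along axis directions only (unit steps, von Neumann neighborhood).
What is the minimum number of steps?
8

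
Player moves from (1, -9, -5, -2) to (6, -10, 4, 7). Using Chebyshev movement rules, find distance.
9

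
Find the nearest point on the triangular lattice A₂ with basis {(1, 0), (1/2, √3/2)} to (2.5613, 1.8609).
(3, 1.732)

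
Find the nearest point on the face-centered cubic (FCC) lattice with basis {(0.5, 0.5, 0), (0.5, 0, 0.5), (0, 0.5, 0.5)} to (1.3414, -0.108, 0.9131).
(1, 0, 1)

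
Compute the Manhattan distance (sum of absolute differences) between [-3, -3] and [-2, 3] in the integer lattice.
7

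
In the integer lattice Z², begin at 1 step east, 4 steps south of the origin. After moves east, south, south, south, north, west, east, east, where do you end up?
(3, -6)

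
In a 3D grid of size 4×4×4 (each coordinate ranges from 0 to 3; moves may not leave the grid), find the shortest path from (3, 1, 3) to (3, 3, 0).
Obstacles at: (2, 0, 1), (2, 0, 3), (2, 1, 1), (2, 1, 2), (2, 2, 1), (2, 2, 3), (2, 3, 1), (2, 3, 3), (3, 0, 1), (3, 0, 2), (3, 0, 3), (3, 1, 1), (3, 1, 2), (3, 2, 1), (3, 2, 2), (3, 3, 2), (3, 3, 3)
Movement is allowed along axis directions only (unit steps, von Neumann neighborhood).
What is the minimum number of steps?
9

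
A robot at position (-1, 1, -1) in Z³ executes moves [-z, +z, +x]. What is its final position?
(0, 1, -1)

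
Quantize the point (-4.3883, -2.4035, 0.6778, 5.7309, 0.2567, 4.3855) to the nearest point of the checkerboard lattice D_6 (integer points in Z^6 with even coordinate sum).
(-4, -3, 1, 6, 0, 4)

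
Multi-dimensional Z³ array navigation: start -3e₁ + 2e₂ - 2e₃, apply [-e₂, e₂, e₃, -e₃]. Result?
(-3, 2, -2)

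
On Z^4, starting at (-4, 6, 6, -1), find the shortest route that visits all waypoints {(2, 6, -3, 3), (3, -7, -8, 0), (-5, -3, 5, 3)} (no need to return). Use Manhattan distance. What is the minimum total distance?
61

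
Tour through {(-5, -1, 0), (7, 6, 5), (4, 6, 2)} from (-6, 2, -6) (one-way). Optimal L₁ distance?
34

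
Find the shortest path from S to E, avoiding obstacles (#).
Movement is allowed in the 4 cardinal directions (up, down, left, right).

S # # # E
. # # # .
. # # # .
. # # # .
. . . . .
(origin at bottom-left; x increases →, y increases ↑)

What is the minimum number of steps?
12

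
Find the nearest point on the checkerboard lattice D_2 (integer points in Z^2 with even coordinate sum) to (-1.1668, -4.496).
(-1, -5)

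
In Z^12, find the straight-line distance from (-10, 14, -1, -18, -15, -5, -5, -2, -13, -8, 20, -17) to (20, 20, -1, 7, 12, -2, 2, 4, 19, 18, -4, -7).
68.9928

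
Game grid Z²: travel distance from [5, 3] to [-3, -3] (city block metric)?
14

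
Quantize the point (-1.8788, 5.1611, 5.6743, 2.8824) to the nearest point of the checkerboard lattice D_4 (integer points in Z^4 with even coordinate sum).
(-2, 5, 6, 3)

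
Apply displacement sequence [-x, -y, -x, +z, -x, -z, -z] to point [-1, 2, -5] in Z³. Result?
(-4, 1, -6)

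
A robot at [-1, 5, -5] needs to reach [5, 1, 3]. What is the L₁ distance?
18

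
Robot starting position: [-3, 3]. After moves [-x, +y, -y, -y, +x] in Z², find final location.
(-3, 2)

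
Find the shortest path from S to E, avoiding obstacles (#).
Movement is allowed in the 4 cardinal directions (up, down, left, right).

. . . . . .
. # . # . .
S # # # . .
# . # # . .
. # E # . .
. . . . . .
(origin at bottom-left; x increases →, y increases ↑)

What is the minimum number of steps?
14
(one shortest path: (0, 3) → (0, 4) → (0, 5) → (1, 5) → (2, 5) → (3, 5) → (4, 5) → (4, 4) → (4, 3) → (4, 2) → (4, 1) → (4, 0) → (3, 0) → (2, 0) → (2, 1))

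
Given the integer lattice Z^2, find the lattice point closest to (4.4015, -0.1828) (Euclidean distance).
(4, 0)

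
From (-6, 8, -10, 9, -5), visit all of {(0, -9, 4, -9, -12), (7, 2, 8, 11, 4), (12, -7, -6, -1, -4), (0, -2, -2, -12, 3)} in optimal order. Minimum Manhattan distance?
164
(one optimal route: (-6, 8, -10, 9, -5) → (7, 2, 8, 11, 4) → (0, -2, -2, -12, 3) → (0, -9, 4, -9, -12) → (12, -7, -6, -1, -4))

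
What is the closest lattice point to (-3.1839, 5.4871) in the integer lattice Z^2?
(-3, 5)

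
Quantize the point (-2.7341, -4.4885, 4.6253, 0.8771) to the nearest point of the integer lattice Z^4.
(-3, -4, 5, 1)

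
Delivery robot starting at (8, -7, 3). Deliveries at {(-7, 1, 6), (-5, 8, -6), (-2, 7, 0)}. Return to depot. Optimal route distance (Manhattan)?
84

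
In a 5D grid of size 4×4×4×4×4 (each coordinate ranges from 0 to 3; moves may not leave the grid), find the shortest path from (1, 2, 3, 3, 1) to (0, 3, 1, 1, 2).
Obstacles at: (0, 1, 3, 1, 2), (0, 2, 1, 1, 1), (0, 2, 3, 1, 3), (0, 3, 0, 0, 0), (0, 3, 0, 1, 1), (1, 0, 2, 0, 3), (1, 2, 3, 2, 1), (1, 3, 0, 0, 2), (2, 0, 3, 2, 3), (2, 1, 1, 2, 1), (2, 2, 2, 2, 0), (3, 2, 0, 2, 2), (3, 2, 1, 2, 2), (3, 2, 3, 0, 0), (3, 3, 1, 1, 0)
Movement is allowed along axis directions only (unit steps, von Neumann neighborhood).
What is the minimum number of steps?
7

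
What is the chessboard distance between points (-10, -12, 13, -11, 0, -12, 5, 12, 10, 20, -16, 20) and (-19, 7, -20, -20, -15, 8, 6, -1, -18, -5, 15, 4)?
33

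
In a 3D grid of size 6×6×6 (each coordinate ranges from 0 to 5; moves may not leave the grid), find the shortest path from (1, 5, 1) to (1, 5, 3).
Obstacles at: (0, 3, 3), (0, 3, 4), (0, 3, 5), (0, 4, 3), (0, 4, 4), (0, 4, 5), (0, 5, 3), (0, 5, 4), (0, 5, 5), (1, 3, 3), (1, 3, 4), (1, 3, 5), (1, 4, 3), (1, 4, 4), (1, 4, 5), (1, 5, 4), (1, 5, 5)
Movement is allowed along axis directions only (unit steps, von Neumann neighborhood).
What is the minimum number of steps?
2
(one shortest path: (1, 5, 1) → (1, 5, 2) → (1, 5, 3))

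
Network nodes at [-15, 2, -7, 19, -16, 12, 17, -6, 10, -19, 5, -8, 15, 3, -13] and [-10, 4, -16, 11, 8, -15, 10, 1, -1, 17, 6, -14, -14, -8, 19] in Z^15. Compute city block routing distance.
215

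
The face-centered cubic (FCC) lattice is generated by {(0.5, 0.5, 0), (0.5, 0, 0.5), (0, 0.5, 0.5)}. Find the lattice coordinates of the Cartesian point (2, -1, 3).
-2b₁ + 6b₂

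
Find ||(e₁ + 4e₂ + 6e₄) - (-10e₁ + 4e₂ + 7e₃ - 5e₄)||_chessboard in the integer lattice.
11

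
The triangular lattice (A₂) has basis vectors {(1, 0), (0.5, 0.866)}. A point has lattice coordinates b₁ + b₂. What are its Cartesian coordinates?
(1.5, 0.866)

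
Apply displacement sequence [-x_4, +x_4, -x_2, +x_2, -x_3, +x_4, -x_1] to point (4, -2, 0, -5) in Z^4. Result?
(3, -2, -1, -4)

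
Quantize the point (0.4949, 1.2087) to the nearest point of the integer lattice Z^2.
(0, 1)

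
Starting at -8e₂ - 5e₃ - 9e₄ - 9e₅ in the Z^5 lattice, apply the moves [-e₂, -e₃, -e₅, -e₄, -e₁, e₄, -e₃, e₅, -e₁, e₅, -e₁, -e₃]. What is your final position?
(-3, -9, -8, -9, -8)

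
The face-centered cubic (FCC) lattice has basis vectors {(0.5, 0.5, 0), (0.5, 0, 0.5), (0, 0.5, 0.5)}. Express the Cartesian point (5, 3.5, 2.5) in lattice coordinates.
6b₁ + 4b₂ + b₃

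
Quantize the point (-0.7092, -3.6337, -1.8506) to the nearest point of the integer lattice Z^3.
(-1, -4, -2)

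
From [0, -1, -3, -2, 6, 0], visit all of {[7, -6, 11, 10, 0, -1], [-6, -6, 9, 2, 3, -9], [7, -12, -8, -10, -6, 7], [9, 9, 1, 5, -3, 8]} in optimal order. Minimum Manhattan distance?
168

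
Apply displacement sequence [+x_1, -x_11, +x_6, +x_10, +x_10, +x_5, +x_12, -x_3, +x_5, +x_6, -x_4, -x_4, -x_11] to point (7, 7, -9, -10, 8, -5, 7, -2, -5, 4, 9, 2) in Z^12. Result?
(8, 7, -10, -12, 10, -3, 7, -2, -5, 6, 7, 3)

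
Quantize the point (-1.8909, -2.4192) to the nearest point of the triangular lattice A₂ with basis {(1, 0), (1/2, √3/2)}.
(-1.5, -2.598)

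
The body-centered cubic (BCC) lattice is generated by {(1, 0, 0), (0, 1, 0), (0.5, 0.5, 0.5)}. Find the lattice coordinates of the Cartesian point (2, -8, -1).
3b₁ - 7b₂ - 2b₃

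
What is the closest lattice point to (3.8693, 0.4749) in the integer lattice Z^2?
(4, 0)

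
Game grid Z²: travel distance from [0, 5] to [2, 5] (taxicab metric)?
2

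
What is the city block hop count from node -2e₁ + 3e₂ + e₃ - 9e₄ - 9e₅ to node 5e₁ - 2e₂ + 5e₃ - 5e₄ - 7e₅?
22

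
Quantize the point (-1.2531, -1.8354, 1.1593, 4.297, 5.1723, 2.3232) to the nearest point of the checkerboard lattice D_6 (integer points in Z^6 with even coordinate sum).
(-1, -2, 1, 4, 5, 3)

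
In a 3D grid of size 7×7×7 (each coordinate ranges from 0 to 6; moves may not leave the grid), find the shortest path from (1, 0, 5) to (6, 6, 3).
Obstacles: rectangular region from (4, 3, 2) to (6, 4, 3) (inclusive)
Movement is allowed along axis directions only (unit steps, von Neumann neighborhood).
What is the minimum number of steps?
13
(one shortest path: (1, 0, 5) → (2, 0, 5) → (3, 0, 5) → (4, 0, 5) → (5, 0, 5) → (6, 0, 5) → (6, 1, 5) → (6, 2, 5) → (6, 3, 5) → (6, 4, 5) → (6, 5, 5) → (6, 6, 5) → (6, 6, 4) → (6, 6, 3))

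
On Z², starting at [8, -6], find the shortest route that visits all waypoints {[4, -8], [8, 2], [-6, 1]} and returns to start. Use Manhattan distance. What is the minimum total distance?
48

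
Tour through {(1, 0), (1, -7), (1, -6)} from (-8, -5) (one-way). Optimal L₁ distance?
18
(one optimal route: (-8, -5) → (1, -7) → (1, -6) → (1, 0))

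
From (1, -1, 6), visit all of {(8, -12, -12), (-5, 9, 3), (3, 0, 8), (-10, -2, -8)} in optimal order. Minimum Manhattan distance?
86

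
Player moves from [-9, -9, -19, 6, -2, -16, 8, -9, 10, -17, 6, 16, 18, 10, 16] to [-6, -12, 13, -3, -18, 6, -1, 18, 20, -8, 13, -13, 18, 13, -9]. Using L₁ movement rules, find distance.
204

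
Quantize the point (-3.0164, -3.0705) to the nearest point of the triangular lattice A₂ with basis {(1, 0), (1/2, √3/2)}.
(-3, -3.464)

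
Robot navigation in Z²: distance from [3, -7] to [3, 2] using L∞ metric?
9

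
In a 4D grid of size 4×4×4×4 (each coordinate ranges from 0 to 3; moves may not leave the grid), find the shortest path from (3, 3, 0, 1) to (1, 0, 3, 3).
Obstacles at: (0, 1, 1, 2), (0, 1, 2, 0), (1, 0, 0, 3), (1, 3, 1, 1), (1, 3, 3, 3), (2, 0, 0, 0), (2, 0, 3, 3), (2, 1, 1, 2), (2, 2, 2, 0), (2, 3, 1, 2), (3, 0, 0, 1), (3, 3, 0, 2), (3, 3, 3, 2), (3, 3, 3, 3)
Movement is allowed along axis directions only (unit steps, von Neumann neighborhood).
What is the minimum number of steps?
10
(one shortest path: (3, 3, 0, 1) → (2, 3, 0, 1) → (1, 3, 0, 1) → (1, 2, 0, 1) → (1, 1, 0, 1) → (1, 0, 0, 1) → (1, 0, 1, 1) → (1, 0, 2, 1) → (1, 0, 3, 1) → (1, 0, 3, 2) → (1, 0, 3, 3))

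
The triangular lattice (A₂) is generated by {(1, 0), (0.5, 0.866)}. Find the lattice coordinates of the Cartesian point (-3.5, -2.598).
-2b₁ - 3b₂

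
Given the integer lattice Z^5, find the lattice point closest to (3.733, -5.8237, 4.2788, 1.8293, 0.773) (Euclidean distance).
(4, -6, 4, 2, 1)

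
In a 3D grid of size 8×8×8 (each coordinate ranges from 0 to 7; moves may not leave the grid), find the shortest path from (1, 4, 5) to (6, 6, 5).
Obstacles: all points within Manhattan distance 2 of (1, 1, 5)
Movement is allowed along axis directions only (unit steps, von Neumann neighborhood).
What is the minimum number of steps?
7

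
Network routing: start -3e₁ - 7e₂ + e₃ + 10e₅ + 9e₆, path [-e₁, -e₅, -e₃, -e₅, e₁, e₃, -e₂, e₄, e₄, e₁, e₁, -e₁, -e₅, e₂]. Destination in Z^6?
(-2, -7, 1, 2, 7, 9)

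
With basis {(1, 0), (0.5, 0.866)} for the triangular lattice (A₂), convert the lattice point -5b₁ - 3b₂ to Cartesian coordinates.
(-6.5, -2.598)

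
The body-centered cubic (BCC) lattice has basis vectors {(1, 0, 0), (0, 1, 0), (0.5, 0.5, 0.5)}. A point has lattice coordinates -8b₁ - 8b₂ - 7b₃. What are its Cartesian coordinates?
(-11.5, -11.5, -3.5)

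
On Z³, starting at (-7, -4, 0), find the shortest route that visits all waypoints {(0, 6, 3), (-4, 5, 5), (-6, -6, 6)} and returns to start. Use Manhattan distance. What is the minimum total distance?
50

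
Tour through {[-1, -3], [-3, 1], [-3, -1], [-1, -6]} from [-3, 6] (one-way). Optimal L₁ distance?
14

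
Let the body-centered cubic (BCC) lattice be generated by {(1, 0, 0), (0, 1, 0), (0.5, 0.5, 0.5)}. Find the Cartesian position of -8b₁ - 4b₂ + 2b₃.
(-7, -3, 1)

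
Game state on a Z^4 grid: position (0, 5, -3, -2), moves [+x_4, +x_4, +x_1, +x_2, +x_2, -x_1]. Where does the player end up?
(0, 7, -3, 0)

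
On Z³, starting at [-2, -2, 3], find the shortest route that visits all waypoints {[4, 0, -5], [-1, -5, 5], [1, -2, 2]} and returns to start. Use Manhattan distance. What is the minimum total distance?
42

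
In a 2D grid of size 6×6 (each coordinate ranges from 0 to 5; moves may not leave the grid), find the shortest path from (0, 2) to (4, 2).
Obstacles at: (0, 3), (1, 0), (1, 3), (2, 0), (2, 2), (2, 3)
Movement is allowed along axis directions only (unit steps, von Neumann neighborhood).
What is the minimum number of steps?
6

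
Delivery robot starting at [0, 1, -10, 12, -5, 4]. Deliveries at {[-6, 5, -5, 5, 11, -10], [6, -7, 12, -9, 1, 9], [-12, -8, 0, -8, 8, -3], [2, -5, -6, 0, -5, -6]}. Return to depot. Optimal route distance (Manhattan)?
238
(one optimal route: (0, 1, -10, 12, -5, 4) → (-6, 5, -5, 5, 11, -10) → (-12, -8, 0, -8, 8, -3) → (6, -7, 12, -9, 1, 9) → (2, -5, -6, 0, -5, -6) → (0, 1, -10, 12, -5, 4))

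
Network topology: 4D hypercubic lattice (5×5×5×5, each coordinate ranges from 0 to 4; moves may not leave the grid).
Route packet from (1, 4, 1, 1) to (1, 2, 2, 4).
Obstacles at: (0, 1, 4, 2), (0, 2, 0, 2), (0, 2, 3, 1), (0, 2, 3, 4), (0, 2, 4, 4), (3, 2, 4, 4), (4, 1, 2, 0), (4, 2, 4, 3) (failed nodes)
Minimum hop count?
6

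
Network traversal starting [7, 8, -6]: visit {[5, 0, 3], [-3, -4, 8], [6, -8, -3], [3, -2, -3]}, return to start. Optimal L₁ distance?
84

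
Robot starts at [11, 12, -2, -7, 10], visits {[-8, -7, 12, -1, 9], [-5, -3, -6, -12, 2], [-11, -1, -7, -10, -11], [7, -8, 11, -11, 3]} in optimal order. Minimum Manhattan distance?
148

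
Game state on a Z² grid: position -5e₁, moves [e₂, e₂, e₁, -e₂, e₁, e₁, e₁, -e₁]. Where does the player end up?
(-2, 1)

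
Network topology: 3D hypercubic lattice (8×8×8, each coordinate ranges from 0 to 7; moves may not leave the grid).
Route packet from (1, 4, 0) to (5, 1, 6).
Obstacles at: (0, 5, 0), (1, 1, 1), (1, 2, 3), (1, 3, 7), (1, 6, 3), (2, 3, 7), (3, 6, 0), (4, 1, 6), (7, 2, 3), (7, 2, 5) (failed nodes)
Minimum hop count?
13
(one shortest path: (1, 4, 0) → (2, 4, 0) → (3, 4, 0) → (4, 4, 0) → (5, 4, 0) → (5, 3, 0) → (5, 2, 0) → (5, 1, 0) → (5, 1, 1) → (5, 1, 2) → (5, 1, 3) → (5, 1, 4) → (5, 1, 5) → (5, 1, 6))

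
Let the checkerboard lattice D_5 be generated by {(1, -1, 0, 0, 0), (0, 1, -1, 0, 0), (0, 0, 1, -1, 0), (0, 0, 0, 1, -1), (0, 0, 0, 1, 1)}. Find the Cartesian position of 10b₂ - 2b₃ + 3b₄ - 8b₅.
(0, 10, -12, -3, -11)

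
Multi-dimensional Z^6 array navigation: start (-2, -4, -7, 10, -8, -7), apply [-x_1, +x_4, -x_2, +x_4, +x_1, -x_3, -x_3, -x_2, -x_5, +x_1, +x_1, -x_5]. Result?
(0, -6, -9, 12, -10, -7)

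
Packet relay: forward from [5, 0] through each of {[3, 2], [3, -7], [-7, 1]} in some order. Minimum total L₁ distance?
29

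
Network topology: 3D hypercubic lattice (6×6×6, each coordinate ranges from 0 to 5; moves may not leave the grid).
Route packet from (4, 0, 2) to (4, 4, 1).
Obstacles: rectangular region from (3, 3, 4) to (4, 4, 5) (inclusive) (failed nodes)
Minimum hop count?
5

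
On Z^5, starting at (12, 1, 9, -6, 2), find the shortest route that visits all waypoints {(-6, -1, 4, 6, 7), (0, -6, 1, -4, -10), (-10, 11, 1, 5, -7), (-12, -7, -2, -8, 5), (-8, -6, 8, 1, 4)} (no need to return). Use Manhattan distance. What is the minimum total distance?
154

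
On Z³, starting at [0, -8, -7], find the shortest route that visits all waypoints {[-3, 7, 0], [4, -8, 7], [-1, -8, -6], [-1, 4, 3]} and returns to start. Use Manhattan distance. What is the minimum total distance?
72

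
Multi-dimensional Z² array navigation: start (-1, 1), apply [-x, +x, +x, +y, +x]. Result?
(1, 2)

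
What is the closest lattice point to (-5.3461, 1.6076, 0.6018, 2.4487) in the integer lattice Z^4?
(-5, 2, 1, 2)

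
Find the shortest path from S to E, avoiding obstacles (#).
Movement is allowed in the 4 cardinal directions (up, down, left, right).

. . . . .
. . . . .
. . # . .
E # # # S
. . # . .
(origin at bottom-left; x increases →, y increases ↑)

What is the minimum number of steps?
8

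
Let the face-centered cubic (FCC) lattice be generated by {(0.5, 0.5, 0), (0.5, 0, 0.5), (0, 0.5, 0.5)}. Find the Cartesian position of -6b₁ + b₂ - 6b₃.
(-2.5, -6, -2.5)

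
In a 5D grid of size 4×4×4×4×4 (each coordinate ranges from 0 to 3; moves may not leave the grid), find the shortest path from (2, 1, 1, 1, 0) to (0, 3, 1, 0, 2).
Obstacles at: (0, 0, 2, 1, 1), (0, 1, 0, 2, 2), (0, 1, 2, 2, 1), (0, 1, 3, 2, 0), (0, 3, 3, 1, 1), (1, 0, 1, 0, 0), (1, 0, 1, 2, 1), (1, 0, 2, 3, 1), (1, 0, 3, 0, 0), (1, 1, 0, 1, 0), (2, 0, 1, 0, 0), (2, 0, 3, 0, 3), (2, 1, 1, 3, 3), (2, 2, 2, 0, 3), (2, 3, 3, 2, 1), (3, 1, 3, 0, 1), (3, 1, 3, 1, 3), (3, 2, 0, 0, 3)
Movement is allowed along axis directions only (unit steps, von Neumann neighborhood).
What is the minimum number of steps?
7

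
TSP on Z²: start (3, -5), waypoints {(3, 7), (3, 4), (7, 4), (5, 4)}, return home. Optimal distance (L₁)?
32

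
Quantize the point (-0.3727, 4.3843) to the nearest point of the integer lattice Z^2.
(0, 4)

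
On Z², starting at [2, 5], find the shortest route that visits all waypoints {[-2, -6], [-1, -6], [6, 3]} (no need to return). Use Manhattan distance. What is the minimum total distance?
23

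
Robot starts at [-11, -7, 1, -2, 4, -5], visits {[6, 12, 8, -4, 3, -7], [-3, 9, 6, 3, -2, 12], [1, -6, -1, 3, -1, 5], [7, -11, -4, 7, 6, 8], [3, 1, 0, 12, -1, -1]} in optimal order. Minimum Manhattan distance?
189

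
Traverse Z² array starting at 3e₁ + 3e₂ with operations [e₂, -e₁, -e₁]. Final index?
(1, 4)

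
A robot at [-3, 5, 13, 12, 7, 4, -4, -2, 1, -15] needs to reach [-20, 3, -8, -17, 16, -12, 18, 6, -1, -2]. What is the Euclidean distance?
51.3128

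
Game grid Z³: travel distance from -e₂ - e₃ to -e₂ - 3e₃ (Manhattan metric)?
2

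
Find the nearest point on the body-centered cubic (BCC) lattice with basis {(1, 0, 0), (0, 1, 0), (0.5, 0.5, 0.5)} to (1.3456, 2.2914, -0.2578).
(1.5, 2.5, -0.5)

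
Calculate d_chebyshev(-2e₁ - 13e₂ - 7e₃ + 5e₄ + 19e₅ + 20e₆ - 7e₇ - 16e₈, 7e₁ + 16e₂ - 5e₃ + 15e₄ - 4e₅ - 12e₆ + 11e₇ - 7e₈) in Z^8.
32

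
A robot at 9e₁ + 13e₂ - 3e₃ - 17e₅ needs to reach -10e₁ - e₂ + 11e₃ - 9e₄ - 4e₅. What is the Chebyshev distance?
19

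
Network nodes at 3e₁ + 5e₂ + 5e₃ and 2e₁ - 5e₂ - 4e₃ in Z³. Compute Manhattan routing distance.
20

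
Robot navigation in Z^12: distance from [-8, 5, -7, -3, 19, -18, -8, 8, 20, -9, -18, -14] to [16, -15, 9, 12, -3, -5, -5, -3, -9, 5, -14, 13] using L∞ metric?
29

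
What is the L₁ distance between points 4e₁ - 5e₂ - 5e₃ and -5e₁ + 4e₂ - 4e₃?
19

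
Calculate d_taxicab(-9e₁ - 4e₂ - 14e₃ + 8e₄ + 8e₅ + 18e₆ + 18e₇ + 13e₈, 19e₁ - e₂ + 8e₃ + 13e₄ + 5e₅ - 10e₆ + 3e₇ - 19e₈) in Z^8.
136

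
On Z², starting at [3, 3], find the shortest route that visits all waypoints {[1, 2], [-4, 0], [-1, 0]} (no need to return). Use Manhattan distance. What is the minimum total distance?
10
(one optimal route: (3, 3) → (1, 2) → (-1, 0) → (-4, 0))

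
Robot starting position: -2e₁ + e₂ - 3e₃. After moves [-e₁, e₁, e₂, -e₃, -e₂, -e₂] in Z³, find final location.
(-2, 0, -4)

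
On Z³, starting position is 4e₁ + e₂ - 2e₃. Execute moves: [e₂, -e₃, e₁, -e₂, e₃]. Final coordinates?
(5, 1, -2)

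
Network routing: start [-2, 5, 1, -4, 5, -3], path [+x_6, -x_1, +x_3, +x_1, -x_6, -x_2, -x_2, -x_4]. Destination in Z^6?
(-2, 3, 2, -5, 5, -3)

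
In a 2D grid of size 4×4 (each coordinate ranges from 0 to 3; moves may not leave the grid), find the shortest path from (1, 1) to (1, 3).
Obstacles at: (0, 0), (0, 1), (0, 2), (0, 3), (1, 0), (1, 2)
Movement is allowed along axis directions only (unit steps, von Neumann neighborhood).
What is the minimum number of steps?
4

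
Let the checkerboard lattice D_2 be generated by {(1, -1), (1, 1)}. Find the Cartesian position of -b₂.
(-1, -1)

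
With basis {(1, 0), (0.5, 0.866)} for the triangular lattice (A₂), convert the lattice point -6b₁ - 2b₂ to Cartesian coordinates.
(-7, -1.732)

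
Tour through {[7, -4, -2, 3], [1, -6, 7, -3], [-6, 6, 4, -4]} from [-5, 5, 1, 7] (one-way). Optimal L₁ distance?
62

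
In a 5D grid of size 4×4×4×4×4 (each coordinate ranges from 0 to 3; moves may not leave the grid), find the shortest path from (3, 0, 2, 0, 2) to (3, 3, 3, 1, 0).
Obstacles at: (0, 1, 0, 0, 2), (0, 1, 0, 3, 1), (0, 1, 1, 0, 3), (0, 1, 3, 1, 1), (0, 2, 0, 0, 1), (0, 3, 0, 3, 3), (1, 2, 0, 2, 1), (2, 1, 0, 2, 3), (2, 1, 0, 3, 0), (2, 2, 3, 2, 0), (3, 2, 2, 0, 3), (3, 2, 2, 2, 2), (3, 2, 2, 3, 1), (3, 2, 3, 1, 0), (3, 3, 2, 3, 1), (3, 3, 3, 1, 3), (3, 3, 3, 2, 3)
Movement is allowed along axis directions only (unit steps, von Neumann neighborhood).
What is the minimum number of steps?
7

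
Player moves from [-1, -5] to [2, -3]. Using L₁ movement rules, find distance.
5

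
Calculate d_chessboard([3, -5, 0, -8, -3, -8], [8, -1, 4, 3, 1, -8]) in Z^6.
11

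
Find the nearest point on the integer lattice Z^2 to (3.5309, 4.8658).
(4, 5)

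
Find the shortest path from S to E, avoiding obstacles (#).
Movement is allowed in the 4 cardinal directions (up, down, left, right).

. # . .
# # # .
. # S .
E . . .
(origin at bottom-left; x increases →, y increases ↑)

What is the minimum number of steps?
3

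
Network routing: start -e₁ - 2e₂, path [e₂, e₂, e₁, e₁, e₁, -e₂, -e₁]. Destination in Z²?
(1, -1)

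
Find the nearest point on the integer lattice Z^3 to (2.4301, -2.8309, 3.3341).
(2, -3, 3)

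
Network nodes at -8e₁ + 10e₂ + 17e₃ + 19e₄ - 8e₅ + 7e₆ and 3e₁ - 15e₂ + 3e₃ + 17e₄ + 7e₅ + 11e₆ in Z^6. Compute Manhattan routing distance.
71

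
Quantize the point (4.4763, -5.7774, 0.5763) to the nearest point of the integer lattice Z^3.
(4, -6, 1)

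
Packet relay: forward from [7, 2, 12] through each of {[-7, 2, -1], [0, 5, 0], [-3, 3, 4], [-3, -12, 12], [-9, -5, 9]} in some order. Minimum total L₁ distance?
74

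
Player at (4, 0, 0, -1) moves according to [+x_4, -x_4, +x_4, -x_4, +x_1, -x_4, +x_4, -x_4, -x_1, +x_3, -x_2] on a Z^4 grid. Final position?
(4, -1, 1, -2)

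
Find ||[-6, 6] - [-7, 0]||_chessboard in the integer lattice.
6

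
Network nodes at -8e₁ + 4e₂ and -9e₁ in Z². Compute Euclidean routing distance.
4.12311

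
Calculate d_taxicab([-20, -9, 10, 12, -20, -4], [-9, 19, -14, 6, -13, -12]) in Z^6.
84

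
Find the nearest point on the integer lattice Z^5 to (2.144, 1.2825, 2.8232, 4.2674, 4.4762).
(2, 1, 3, 4, 4)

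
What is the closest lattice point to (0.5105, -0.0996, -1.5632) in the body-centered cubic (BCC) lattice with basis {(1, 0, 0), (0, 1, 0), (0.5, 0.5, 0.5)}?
(0.5, -0.5, -1.5)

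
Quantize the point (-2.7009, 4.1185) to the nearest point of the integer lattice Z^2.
(-3, 4)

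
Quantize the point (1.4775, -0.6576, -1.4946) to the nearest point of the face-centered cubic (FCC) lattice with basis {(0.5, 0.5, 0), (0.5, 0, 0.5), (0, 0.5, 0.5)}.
(1.5, -1, -1.5)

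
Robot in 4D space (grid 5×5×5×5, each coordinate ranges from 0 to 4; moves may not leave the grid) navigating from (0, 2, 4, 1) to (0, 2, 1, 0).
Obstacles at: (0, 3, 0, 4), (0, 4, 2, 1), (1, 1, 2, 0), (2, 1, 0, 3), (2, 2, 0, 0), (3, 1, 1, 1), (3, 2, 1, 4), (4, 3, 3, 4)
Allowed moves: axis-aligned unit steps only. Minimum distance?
4
(one shortest path: (0, 2, 4, 1) → (0, 2, 3, 1) → (0, 2, 2, 1) → (0, 2, 1, 1) → (0, 2, 1, 0))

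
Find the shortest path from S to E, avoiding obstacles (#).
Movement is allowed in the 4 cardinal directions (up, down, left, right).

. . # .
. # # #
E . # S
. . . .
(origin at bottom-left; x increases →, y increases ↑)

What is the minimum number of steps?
5
(one shortest path: (3, 1) → (3, 0) → (2, 0) → (1, 0) → (0, 0) → (0, 1))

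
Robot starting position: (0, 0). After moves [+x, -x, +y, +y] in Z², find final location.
(0, 2)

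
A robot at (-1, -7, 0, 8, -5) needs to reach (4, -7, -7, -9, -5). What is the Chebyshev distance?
17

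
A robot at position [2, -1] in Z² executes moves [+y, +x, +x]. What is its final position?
(4, 0)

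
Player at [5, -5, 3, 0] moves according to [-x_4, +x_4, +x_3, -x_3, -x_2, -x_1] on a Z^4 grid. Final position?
(4, -6, 3, 0)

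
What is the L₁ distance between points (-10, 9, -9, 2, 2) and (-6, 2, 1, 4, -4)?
29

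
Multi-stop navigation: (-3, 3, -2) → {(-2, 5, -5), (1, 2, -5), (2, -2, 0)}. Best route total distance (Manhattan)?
22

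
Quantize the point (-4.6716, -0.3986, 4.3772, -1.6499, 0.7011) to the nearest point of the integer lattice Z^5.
(-5, 0, 4, -2, 1)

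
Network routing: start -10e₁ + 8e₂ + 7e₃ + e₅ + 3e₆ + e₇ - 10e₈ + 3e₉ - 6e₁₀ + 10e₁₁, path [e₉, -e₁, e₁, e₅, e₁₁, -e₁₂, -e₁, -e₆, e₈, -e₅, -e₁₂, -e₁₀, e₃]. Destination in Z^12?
(-11, 8, 8, 0, 1, 2, 1, -9, 4, -7, 11, -2)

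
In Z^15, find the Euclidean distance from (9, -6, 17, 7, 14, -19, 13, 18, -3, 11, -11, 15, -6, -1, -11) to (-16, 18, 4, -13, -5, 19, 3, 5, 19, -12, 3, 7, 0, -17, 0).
74.364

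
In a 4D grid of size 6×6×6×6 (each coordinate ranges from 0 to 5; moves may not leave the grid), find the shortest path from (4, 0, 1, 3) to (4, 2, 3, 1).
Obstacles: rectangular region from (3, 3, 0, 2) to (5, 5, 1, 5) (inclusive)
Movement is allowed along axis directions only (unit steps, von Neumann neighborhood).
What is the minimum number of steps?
6
(one shortest path: (4, 0, 1, 3) → (4, 1, 1, 3) → (4, 2, 1, 3) → (4, 2, 2, 3) → (4, 2, 3, 3) → (4, 2, 3, 2) → (4, 2, 3, 1))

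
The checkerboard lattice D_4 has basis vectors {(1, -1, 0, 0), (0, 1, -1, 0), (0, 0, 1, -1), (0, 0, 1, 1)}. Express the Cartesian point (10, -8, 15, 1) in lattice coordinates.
10b₁ + 2b₂ + 8b₃ + 9b₄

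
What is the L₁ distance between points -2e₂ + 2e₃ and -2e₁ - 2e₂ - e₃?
5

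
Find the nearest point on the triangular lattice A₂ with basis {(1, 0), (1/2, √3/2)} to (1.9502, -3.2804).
(2, -3.464)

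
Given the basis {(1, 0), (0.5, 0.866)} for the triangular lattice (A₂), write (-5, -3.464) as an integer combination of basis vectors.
-3b₁ - 4b₂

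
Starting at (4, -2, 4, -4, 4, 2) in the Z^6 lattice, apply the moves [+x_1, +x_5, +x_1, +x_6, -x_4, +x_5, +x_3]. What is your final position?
(6, -2, 5, -5, 6, 3)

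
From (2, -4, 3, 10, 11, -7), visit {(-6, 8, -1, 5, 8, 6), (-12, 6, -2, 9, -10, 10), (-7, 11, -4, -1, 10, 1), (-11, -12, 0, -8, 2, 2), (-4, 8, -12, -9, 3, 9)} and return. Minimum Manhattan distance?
266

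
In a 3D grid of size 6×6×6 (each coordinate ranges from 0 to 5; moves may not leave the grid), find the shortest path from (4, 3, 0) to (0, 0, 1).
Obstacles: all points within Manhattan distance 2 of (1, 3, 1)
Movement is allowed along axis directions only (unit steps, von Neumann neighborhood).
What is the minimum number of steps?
8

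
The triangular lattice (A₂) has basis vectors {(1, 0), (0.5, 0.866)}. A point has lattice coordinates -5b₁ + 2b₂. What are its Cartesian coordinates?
(-4, 1.732)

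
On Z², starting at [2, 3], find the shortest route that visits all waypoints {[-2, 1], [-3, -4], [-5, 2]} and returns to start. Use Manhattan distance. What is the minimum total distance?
28
(one optimal route: (2, 3) → (-2, 1) → (-3, -4) → (-5, 2) → (2, 3))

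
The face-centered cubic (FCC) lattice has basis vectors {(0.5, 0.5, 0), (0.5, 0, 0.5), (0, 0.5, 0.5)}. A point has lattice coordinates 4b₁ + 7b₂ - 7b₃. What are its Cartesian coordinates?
(5.5, -1.5, 0)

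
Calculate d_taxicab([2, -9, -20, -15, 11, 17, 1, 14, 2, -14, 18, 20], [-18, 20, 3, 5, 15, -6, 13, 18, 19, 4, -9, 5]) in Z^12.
212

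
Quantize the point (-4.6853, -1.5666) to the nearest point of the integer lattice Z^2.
(-5, -2)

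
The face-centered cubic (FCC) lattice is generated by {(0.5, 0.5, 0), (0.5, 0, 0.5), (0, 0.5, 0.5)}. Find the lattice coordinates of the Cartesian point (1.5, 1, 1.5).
b₁ + 2b₂ + b₃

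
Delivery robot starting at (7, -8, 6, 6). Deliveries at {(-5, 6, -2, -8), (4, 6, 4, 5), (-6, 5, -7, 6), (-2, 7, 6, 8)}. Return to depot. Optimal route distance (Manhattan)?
116
(one optimal route: (7, -8, 6, 6) → (4, 6, 4, 5) → (-5, 6, -2, -8) → (-6, 5, -7, 6) → (-2, 7, 6, 8) → (7, -8, 6, 6))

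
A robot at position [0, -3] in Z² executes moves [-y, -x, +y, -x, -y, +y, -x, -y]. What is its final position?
(-3, -4)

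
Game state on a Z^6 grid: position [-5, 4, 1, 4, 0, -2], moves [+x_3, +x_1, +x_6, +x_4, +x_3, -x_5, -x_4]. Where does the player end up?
(-4, 4, 3, 4, -1, -1)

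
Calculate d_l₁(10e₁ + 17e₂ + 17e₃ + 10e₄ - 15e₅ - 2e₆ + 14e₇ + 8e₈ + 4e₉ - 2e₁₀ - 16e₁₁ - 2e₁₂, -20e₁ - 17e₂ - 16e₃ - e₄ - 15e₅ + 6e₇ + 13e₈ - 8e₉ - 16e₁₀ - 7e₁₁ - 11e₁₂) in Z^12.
167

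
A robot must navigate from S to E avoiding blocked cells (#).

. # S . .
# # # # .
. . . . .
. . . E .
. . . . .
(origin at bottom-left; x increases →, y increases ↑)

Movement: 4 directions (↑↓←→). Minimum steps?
6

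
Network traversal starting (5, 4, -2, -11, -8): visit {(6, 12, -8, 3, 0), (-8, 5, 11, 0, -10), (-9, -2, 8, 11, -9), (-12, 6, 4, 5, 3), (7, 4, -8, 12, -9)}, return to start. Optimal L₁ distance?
196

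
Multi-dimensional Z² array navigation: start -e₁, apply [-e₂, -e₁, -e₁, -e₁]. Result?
(-4, -1)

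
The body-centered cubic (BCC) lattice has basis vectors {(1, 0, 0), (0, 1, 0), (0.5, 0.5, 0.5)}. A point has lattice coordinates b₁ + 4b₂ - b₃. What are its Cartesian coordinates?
(0.5, 3.5, -0.5)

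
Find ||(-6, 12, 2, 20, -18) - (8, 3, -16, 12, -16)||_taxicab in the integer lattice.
51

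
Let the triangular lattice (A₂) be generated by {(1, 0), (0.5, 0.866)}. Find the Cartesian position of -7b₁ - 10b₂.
(-12, -8.66)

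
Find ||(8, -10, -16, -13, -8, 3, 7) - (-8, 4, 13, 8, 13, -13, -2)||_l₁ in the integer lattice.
126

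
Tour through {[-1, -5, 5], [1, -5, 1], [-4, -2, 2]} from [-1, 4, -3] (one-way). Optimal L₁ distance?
29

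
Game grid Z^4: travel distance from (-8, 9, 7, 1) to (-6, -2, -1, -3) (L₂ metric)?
14.3178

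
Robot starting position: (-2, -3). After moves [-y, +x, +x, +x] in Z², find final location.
(1, -4)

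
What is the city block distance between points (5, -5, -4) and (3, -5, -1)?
5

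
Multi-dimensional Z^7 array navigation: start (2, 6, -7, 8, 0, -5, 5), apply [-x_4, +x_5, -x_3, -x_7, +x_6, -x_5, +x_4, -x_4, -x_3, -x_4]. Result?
(2, 6, -9, 6, 0, -4, 4)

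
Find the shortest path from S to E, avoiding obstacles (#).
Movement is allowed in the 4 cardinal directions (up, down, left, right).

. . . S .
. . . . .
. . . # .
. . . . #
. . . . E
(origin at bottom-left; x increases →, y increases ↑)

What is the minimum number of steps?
7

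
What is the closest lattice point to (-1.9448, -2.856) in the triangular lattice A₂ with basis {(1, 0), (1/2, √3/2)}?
(-1.5, -2.598)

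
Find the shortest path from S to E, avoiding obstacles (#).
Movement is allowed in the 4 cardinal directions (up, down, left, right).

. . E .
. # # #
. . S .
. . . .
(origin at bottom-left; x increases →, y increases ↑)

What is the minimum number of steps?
6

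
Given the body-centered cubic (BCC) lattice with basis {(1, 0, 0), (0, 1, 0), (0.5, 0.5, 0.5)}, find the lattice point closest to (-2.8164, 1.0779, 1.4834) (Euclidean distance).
(-3, 1, 1)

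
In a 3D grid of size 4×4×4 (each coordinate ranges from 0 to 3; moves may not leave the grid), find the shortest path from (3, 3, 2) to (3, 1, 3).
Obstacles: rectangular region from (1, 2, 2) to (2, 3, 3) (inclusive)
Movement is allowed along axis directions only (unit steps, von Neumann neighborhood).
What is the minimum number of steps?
3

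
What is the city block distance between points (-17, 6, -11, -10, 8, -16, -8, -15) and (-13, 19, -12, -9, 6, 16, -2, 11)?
85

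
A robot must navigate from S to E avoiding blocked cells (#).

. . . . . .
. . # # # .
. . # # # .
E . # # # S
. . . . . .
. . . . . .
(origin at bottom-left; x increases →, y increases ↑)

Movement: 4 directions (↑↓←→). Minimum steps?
7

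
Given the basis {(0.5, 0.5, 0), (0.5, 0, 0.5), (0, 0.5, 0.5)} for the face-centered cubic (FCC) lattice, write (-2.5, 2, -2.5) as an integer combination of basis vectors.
2b₁ - 7b₂ + 2b₃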